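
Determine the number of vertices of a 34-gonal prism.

A prism on an n-gon has two n-gon bases and n rectangular sides: V = 2·34 = 68, E = 3·34 = 102, F = 34 + 2 = 36.

68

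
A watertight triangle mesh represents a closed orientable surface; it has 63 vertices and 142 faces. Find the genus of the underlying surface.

Every face is a triangle, so 2E = 3·142 = 426, giving E = 213.
χ = V − E + F = 63 − 213 + 142 = -8.
For a closed orientable surface χ = 2 − 2g, so g = (2 − (-8))/2 = 5.

5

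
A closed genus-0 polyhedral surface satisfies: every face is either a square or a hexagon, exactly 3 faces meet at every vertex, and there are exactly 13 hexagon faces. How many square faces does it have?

Let x be the number of squares; then F = 13 + x.
Edge–face incidences: 2E = 6·13 + 4·x = 78 + 4x.
Every vertex has degree 3, so 3V = 2E.
Euler: V − E + F = 2 ⇒ (2E)/3 − E + (13 + x) = 2.
Multiply by 6: 2·(2E) − 3·(2E) + 6·(13 + x) = 12, i.e. 78 + 6x − (78 + 4x) = 12.
Collecting terms: 2x = 12, so x = 6.
Then 2E = 78 + 4·6 = 102, so E = 51, V = 2E/3 = 34, F = 13 + 6 = 19.

6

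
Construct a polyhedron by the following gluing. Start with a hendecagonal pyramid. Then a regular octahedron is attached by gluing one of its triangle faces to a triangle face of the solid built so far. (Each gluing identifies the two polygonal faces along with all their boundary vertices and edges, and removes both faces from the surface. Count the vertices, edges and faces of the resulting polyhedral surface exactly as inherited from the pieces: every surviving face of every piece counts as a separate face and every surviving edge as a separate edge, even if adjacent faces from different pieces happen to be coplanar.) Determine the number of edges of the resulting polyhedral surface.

31

A hendecagonal pyramid: V=12, E=22, F=12.
Attach a regular octahedron (V=6, E=12, F=8) along a 3-gon: merge 3 vertices and 3 edges, delete both glued faces → V=15, E=31, F=18.
Check: V − E + F = 15 − 31 + 18 = 2.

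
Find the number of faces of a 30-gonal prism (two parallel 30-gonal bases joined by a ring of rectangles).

A prism on an n-gon has two n-gon bases and n rectangular sides: V = 2·30 = 60, E = 3·30 = 90, F = 30 + 2 = 32.

32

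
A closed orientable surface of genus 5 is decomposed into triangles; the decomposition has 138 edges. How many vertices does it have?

χ = 2 − 2·5 = -8, and every face is a triangle so 3F = 2E.
F = 2E/3 = 92. Then V = -8 + E − F = -8 + 138 − 92 = 38.

38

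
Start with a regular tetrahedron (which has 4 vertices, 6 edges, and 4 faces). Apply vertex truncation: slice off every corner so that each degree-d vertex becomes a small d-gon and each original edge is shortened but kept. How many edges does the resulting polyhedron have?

Truncation replaces each original edge-end by a new vertex, so V′ = 2E = 12.
Each original edge survives, and each old vertex of degree d contributes d new edges; summing degrees gives Σd = 2E, so E′ = E + 2E = 3E = 18.
Each original face survives and each original vertex becomes one new face: F′ = F + V = 8.

18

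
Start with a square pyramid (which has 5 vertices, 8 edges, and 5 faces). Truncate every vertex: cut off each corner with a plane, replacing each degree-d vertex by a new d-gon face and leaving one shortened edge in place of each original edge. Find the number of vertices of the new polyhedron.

Truncation replaces each original edge-end by a new vertex, so V′ = 2E = 16.
Each original edge survives, and each old vertex of degree d contributes d new edges; summing degrees gives Σd = 2E, so E′ = E + 2E = 3E = 24.
Each original face survives and each original vertex becomes one new face: F′ = F + V = 10.

16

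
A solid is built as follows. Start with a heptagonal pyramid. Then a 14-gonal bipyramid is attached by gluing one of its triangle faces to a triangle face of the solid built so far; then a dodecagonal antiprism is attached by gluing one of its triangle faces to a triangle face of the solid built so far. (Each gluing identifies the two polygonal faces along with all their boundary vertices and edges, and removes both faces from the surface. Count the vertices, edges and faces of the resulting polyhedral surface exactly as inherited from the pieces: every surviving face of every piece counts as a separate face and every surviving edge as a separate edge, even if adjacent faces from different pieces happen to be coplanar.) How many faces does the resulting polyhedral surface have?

A heptagonal pyramid: V=8, E=14, F=8.
Attach a 14-gonal bipyramid (V=16, E=42, F=28) along a 3-gon: merge 3 vertices and 3 edges, delete both glued faces → V=21, E=53, F=34.
Attach a dodecagonal antiprism (V=24, E=48, F=26) along a 3-gon: merge 3 vertices and 3 edges, delete both glued faces → V=42, E=98, F=58.
Check: V − E + F = 42 − 98 + 58 = 2.

58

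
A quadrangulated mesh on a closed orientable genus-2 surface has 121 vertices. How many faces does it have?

123

χ = 2 − 2·2 = -2, and every face is a square so 4F = 2E.
V − E + F = -2 with E = 4F/2 gives 121 − (4/2 − 1)·F = -2, so F = 123 and E = 246.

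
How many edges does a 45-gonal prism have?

A prism on an n-gon has two n-gon bases and n rectangular sides: V = 2·45 = 90, E = 3·45 = 135, F = 45 + 2 = 47.

135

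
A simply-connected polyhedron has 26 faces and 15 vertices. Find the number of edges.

39

Here V − E + F = 2.
E = V + F − (2) = 15 + 26 − (2) = 39.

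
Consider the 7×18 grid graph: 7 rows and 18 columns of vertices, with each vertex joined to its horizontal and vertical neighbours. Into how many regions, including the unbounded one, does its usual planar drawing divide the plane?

The grid has V = 7·18 = 126 vertices and E = 7·17 + 18·6 = 227 edges.
F = 2 − V + E = 2 − 126 + 227 = 103.

103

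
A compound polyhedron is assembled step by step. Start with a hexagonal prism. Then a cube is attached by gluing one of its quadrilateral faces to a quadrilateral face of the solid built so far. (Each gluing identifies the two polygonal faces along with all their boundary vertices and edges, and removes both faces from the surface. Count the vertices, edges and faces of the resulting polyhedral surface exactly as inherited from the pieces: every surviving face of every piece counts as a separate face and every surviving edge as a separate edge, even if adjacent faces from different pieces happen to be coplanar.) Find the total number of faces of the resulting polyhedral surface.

A hexagonal prism: V=12, E=18, F=8.
Attach a cube (V=8, E=12, F=6) along a 4-gon: merge 4 vertices and 4 edges, delete both glued faces → V=16, E=26, F=12.
Check: V − E + F = 16 − 26 + 12 = 2.

12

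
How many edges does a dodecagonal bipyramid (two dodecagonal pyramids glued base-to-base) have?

36

A bipyramid over an n-gon has 2n triangular faces and n + 2 vertices: V = 12 + 2 = 14, E = 3·12 = 36, F = 2·12 = 24.
Check: V − E + F = 14 − 36 + 24 = 2.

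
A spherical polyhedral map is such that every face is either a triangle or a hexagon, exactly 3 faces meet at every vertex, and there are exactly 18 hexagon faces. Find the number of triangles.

4

Let x be the number of triangles; then F = 18 + x.
Edge–face incidences: 2E = 6·18 + 3·x = 108 + 3x.
Every vertex has degree 3, so 3V = 2E.
Euler: V − E + F = 2 ⇒ (2E)/3 − E + (18 + x) = 2.
Multiply by 6: 2·(2E) − 3·(2E) + 6·(18 + x) = 12, i.e. 108 + 6x − (108 + 3x) = 12.
Collecting terms: 3x = 12, so x = 4.
Then 2E = 108 + 3·4 = 120, so E = 60, V = 2E/3 = 40, F = 18 + 4 = 22.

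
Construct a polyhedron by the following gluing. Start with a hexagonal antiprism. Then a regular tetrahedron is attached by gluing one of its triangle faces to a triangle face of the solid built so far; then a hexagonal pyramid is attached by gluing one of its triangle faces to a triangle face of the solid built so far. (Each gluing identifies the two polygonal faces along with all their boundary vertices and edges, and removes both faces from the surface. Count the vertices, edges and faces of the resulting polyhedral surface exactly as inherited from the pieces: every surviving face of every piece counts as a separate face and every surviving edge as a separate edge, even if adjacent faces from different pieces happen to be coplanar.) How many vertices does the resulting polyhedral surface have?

17

A hexagonal antiprism: V=12, E=24, F=14.
Attach a regular tetrahedron (V=4, E=6, F=4) along a 3-gon: merge 3 vertices and 3 edges, delete both glued faces → V=13, E=27, F=16.
Attach a hexagonal pyramid (V=7, E=12, F=7) along a 3-gon: merge 3 vertices and 3 edges, delete both glued faces → V=17, E=36, F=21.
Check: V − E + F = 17 − 36 + 21 = 2.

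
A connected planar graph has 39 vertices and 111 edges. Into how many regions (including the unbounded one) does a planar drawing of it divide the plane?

74

Euler's formula for a connected plane graph: V − E + F = 2, so F = 2 − 39 + 111 = 74.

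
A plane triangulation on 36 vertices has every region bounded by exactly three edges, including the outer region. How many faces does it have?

68

In a plane triangulation 3F = 2E and V − E + F = 2, so F = 2V − 4 = 2·36 − 4 = 68.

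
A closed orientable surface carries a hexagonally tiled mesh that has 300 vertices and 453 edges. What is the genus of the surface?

2

Every face is a hexagon and each edge borders two faces, so 6F = 2·453, giving F = 151.
χ = V − E + F = 300 − 453 + 151 = -2.
For a closed orientable surface χ = 2 − 2g, so g = (2 − (-2))/2 = 2.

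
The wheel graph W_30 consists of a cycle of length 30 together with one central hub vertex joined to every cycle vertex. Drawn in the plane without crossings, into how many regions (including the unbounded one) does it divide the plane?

31

W_30 has V = 30 + 1 = 31 vertices and E = 2·30 = 60 edges.
By Euler's formula F = 2 − V + E = 2 − 31 + 60 = 31.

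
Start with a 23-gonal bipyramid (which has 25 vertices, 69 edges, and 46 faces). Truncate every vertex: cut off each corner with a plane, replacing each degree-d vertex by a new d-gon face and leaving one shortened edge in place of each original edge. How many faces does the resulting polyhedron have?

Truncation replaces each original edge-end by a new vertex, so V′ = 2E = 138.
Each original edge survives, and each old vertex of degree d contributes d new edges; summing degrees gives Σd = 2E, so E′ = E + 2E = 3E = 207.
Each original face survives and each original vertex becomes one new face: F′ = F + V = 71.

71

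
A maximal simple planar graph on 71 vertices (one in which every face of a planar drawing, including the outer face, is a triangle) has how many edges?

In a plane triangulation 3F = 2E and V − E + F = 2, so E = 3V − 6 = 3·71 − 6 = 207.

207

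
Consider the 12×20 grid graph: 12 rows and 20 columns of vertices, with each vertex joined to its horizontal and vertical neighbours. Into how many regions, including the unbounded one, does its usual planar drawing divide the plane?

The grid has V = 12·20 = 240 vertices and E = 12·19 + 20·11 = 448 edges.
F = 2 − V + E = 2 − 240 + 448 = 210.

210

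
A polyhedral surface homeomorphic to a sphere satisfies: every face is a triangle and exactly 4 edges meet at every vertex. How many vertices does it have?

6

Each face has 3 edges and each edge borders two faces, so 2E = 3F.
Each vertex has degree 4, so 4V = 2E and hence V = 3F/4.
Euler: V − E + F = 2 ⇒ (3F/4) − (3F/2) + F = 2.
Multiply by 8: (6 − 12 + 8)F = 16, i.e. 2F = 16.
So F = 8, E = 3·8/2 = 12, V = 3·8/4 = 6.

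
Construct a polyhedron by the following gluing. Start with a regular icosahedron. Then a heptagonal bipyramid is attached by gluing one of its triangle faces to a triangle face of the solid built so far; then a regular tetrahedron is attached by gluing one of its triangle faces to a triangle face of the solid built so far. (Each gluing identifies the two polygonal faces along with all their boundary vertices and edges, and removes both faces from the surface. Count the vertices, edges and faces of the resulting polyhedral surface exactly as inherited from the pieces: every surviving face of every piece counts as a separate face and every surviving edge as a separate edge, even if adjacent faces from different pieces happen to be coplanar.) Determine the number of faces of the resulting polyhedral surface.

A regular icosahedron: V=12, E=30, F=20.
Attach a heptagonal bipyramid (V=9, E=21, F=14) along a 3-gon: merge 3 vertices and 3 edges, delete both glued faces → V=18, E=48, F=32.
Attach a regular tetrahedron (V=4, E=6, F=4) along a 3-gon: merge 3 vertices and 3 edges, delete both glued faces → V=19, E=51, F=34.
Check: V − E + F = 19 − 51 + 34 = 2.

34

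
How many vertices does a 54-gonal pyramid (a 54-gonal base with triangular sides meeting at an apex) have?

55

A pyramid on an n-gon base has one n-gon and n triangles: V = 54 + 1 = 55, E = 2·54 = 108, F = 54 + 1 = 55.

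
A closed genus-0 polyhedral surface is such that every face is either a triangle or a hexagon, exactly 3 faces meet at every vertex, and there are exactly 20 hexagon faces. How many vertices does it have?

44

Let x be the number of triangles; then F = 20 + x.
Edge–face incidences: 2E = 6·20 + 3·x = 120 + 3x.
Every vertex has degree 3, so 3V = 2E.
Euler: V − E + F = 2 ⇒ (2E)/3 − E + (20 + x) = 2.
Multiply by 6: 2·(2E) − 3·(2E) + 6·(20 + x) = 12, i.e. 120 + 6x − (120 + 3x) = 12.
Collecting terms: 3x = 12, so x = 4.
Then 2E = 120 + 3·4 = 132, so E = 66, V = 2E/3 = 44, F = 20 + 4 = 24.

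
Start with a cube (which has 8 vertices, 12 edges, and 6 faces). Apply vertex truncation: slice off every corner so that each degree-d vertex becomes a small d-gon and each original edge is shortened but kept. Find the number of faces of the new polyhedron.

14

Truncation replaces each original edge-end by a new vertex, so V′ = 2E = 24.
Each original edge survives, and each old vertex of degree d contributes d new edges; summing degrees gives Σd = 2E, so E′ = E + 2E = 3E = 36.
Each original face survives and each original vertex becomes one new face: F′ = F + V = 14.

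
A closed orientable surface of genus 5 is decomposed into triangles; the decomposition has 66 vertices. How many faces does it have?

148

χ = 2 − 2·5 = -8, and every face is a triangle so 3F = 2E.
V − E + F = -8 with E = 3F/2 gives 66 − (3/2 − 1)·F = -8, so F = 148 and E = 222.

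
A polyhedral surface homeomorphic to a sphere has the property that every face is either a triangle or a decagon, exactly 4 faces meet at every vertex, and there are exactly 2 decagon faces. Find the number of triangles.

Let x be the number of triangles; then F = 2 + x.
Edge–face incidences: 2E = 10·2 + 3·x = 20 + 3x.
Every vertex has degree 4, so 4V = 2E.
Euler: V − E + F = 2 ⇒ (2E)/4 − E + (2 + x) = 2.
Multiply by 8: 2·(2E) − 4·(2E) + 8·(2 + x) = 16, i.e. 16 + 8x − 2·(20 + 3x) = 16.
Collecting terms: 2x − 24 = 16, so 2x = 40, so x = 20.
Then 2E = 20 + 3·20 = 80, so E = 40, V = 2E/4 = 20, F = 2 + 20 = 22.

20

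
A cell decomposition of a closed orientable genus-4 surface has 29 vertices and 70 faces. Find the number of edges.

105

For a closed orientable surface of genus 4, χ = 2 − 2·4 = -6.
E = V + F − (-6) = 29 + 70 − (-6) = 105.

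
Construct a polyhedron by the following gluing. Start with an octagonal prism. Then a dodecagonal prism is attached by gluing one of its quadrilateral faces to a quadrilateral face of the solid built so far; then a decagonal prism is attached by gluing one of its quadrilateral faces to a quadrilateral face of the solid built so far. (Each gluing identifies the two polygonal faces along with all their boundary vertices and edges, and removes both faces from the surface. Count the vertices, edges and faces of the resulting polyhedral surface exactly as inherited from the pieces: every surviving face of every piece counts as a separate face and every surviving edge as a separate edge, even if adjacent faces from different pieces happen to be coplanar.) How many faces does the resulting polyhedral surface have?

32

An octagonal prism: V=16, E=24, F=10.
Attach a dodecagonal prism (V=24, E=36, F=14) along a 4-gon: merge 4 vertices and 4 edges, delete both glued faces → V=36, E=56, F=22.
Attach a decagonal prism (V=20, E=30, F=12) along a 4-gon: merge 4 vertices and 4 edges, delete both glued faces → V=52, E=82, F=32.
Check: V − E + F = 52 − 82 + 32 = 2.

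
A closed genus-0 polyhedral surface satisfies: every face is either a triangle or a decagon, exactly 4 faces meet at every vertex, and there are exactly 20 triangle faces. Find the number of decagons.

Let x be the number of decagons; then F = 20 + x.
Edge–face incidences: 2E = 3·20 + 10·x = 60 + 10x.
Every vertex has degree 4, so 4V = 2E.
Euler: V − E + F = 2 ⇒ (2E)/4 − E + (20 + x) = 2.
Multiply by 8: 2·(2E) − 4·(2E) + 8·(20 + x) = 16, i.e. 160 + 8x − 2·(60 + 10x) = 16.
Collecting terms: −12x + 40 = 16, so −12x = −24, so x = 2.
Then 2E = 60 + 10·2 = 80, so E = 40, V = 2E/4 = 20, F = 20 + 2 = 22.

2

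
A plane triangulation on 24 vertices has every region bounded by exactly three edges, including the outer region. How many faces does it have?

In a plane triangulation 3F = 2E and V − E + F = 2, so F = 2V − 4 = 2·24 − 4 = 44.

44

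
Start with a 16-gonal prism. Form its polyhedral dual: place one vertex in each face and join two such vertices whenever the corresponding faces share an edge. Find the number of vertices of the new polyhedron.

18

The base solid has V = 32, E = 48, F = 18.
The dual swaps V and F and preserves E: V′ = F = 18, E′ = E = 48, F′ = V = 32.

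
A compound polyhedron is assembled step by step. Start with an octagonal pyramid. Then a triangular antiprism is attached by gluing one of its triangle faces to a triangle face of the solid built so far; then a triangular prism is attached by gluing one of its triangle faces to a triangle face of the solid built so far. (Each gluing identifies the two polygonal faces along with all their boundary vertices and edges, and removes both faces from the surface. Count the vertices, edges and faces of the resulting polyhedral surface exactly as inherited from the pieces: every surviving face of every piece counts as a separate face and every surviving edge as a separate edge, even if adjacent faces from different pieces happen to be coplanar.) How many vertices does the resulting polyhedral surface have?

An octagonal pyramid: V=9, E=16, F=9.
Attach a triangular antiprism (V=6, E=12, F=8) along a 3-gon: merge 3 vertices and 3 edges, delete both glued faces → V=12, E=25, F=15.
Attach a triangular prism (V=6, E=9, F=5) along a 3-gon: merge 3 vertices and 3 edges, delete both glued faces → V=15, E=31, F=18.
Check: V − E + F = 15 − 31 + 18 = 2.

15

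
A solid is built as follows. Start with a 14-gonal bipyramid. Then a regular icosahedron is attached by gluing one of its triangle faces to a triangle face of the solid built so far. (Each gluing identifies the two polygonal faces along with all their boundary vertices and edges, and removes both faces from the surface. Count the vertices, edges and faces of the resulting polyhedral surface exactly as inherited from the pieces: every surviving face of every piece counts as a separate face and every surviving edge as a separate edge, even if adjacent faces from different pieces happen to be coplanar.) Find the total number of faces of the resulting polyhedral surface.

A 14-gonal bipyramid: V=16, E=42, F=28.
Attach a regular icosahedron (V=12, E=30, F=20) along a 3-gon: merge 3 vertices and 3 edges, delete both glued faces → V=25, E=69, F=46.
Check: V − E + F = 25 − 69 + 46 = 2.

46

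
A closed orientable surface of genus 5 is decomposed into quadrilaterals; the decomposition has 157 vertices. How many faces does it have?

165

χ = 2 − 2·5 = -8, and every face is a square so 4F = 2E.
V − E + F = -8 with E = 4F/2 gives 157 − (4/2 − 1)·F = -8, so F = 165 and E = 330.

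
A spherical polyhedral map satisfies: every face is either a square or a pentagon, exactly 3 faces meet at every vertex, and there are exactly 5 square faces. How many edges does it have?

Let x be the number of pentagons; then F = 5 + x.
Edge–face incidences: 2E = 4·5 + 5·x = 20 + 5x.
Every vertex has degree 3, so 3V = 2E.
Euler: V − E + F = 2 ⇒ (2E)/3 − E + (5 + x) = 2.
Multiply by 6: 2·(2E) − 3·(2E) + 6·(5 + x) = 12, i.e. 30 + 6x − (20 + 5x) = 12.
Collecting terms: x + 10 = 12, so x = 2.
Then 2E = 20 + 5·2 = 30, so E = 15, V = 2E/3 = 10, F = 5 + 2 = 7.

15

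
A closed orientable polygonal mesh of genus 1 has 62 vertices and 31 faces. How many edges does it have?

93

For a closed orientable surface of genus 1, χ = 2 − 2·1 = 0.
E = V + F − (0) = 62 + 31 − (0) = 93.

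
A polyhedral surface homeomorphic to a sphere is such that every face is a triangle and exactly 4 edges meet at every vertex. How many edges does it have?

Each face has 3 edges and each edge borders two faces, so 2E = 3F.
Each vertex has degree 4, so 4V = 2E and hence V = 3F/4.
Euler: V − E + F = 2 ⇒ (3F/4) − (3F/2) + F = 2.
Multiply by 8: (6 − 12 + 8)F = 16, i.e. 2F = 16.
So F = 8, E = 3·8/2 = 12, V = 3·8/4 = 6.

12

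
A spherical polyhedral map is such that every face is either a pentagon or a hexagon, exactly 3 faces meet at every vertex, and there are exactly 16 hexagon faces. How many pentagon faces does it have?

12

Let x be the number of pentagons; then F = 16 + x.
Edge–face incidences: 2E = 6·16 + 5·x = 96 + 5x.
Every vertex has degree 3, so 3V = 2E.
Euler: V − E + F = 2 ⇒ (2E)/3 − E + (16 + x) = 2.
Multiply by 6: 2·(2E) − 3·(2E) + 6·(16 + x) = 12, i.e. 96 + 6x − (96 + 5x) = 12.
Collecting terms: x = 12.
Then 2E = 96 + 5·12 = 156, so E = 78, V = 2E/3 = 52, F = 16 + 12 = 28.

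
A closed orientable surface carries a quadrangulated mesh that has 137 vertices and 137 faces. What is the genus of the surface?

1

Every face is a square, so 2E = 4·137 = 548, giving E = 274.
χ = V − E + F = 137 − 274 + 137 = 0.
For a closed orientable surface χ = 2 − 2g, so g = (2 − (0))/2 = 1.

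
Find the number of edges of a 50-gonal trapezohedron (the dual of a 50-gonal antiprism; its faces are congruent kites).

200

The n-trapezohedron (dual of the n-antiprism) has V = 2·50 + 2 = 102, E = 4·50 = 200, F = 2·50 = 100.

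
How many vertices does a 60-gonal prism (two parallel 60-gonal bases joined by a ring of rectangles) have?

120

A prism on an n-gon has two n-gon bases and n rectangular sides: V = 2·60 = 120, E = 3·60 = 180, F = 60 + 2 = 62.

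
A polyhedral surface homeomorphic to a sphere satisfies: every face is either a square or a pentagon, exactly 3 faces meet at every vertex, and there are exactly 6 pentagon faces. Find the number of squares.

3

Let x be the number of squares; then F = 6 + x.
Edge–face incidences: 2E = 5·6 + 4·x = 30 + 4x.
Every vertex has degree 3, so 3V = 2E.
Euler: V − E + F = 2 ⇒ (2E)/3 − E + (6 + x) = 2.
Multiply by 6: 2·(2E) − 3·(2E) + 6·(6 + x) = 12, i.e. 36 + 6x − (30 + 4x) = 12.
Collecting terms: 2x + 6 = 12, so 2x = 6, so x = 3.
Then 2E = 30 + 4·3 = 42, so E = 21, V = 2E/3 = 14, F = 6 + 3 = 9.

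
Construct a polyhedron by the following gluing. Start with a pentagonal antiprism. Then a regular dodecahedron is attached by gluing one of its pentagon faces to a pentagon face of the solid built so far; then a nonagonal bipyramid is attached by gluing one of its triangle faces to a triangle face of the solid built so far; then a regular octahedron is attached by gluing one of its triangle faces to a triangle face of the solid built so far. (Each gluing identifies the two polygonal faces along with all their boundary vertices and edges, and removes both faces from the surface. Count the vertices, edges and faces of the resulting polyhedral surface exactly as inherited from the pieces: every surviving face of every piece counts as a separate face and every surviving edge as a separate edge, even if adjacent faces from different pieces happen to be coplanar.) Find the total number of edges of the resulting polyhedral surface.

78

A pentagonal antiprism: V=10, E=20, F=12.
Attach a regular dodecahedron (V=20, E=30, F=12) along a 5-gon: merge 5 vertices and 5 edges, delete both glued faces → V=25, E=45, F=22.
Attach a nonagonal bipyramid (V=11, E=27, F=18) along a 3-gon: merge 3 vertices and 3 edges, delete both glued faces → V=33, E=69, F=38.
Attach a regular octahedron (V=6, E=12, F=8) along a 3-gon: merge 3 vertices and 3 edges, delete both glued faces → V=36, E=78, F=44.
Check: V − E + F = 36 − 78 + 44 = 2.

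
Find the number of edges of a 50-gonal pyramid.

100

A pyramid on an n-gon base has one n-gon and n triangles: V = 50 + 1 = 51, E = 2·50 = 100, F = 50 + 1 = 51.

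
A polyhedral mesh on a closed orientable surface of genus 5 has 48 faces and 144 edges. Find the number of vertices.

88

For a closed orientable surface of genus 5, χ = 2 − 2·5 = -8.
V = -8 + E − F = -8 + 144 − 48 = 88.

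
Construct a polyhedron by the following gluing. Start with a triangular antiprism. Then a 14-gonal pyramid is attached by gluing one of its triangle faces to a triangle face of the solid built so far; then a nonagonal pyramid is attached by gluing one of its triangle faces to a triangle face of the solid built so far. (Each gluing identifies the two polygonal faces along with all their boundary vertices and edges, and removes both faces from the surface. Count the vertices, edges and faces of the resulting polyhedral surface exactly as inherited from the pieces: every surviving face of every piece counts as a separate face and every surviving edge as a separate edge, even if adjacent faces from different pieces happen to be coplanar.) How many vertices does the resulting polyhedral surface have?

25

A triangular antiprism: V=6, E=12, F=8.
Attach a 14-gonal pyramid (V=15, E=28, F=15) along a 3-gon: merge 3 vertices and 3 edges, delete both glued faces → V=18, E=37, F=21.
Attach a nonagonal pyramid (V=10, E=18, F=10) along a 3-gon: merge 3 vertices and 3 edges, delete both glued faces → V=25, E=52, F=29.
Check: V − E + F = 25 − 52 + 29 = 2.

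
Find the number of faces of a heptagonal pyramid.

A pyramid on an n-gon base has one n-gon and n triangles: V = 7 + 1 = 8, E = 2·7 = 14, F = 7 + 1 = 8.
Check: V − E + F = 8 − 14 + 8 = 2.

8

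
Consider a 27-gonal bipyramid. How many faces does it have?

A bipyramid over an n-gon has 2n triangular faces and n + 2 vertices: V = 27 + 2 = 29, E = 3·27 = 81, F = 2·27 = 54.

54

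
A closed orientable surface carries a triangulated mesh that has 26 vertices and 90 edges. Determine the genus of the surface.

Every face is a triangle and each edge borders two faces, so 3F = 2·90, giving F = 60.
χ = V − E + F = 26 − 90 + 60 = -4.
For a closed orientable surface χ = 2 − 2g, so g = (2 − (-4))/2 = 3.

3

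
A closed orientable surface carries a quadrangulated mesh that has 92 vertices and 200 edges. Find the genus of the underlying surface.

Every face is a square and each edge borders two faces, so 4F = 2·200, giving F = 100.
χ = V − E + F = 92 − 200 + 100 = -8.
For a closed orientable surface χ = 2 − 2g, so g = (2 − (-8))/2 = 5.

5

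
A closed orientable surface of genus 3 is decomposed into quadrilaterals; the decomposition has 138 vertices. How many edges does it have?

χ = 2 − 2·3 = -4, and every face is a square so 4F = 2E.
V − E + F = -4 with E = 4F/2 gives 138 − (4/2 − 1)·F = -4, so F = 142 and E = 284.

284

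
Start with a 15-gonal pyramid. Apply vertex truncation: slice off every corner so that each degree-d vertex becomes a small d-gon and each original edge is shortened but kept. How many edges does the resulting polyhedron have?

The base solid has V = 16, E = 30, F = 16.
Truncation replaces each original edge-end by a new vertex, so V′ = 2E = 60.
Each original edge survives, and each old vertex of degree d contributes d new edges; summing degrees gives Σd = 2E, so E′ = E + 2E = 3E = 90.
Each original face survives and each original vertex becomes one new face: F′ = F + V = 32.

90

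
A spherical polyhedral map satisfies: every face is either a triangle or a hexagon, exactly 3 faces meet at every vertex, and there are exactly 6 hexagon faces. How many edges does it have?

24

Let x be the number of triangles; then F = 6 + x.
Edge–face incidences: 2E = 6·6 + 3·x = 36 + 3x.
Every vertex has degree 3, so 3V = 2E.
Euler: V − E + F = 2 ⇒ (2E)/3 − E + (6 + x) = 2.
Multiply by 6: 2·(2E) − 3·(2E) + 6·(6 + x) = 12, i.e. 36 + 6x − (36 + 3x) = 12.
Collecting terms: 3x = 12, so x = 4.
Then 2E = 36 + 3·4 = 48, so E = 24, V = 2E/3 = 16, F = 6 + 4 = 10.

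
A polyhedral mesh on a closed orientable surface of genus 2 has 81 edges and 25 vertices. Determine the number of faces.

54

For a closed orientable surface of genus 2, χ = 2 − 2·2 = -2.
F = -2 − V + E = -2 − 25 + 81 = 54.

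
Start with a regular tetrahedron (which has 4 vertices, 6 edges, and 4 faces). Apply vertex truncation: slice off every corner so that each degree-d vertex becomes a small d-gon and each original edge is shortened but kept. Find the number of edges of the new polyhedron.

18

Truncation replaces each original edge-end by a new vertex, so V′ = 2E = 12.
Each original edge survives, and each old vertex of degree d contributes d new edges; summing degrees gives Σd = 2E, so E′ = E + 2E = 3E = 18.
Each original face survives and each original vertex becomes one new face: F′ = F + V = 8.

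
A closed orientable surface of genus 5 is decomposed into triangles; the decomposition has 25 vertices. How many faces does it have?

66

χ = 2 − 2·5 = -8, and every face is a triangle so 3F = 2E.
V − E + F = -8 with E = 3F/2 gives 25 − (3/2 − 1)·F = -8, so F = 66 and E = 99.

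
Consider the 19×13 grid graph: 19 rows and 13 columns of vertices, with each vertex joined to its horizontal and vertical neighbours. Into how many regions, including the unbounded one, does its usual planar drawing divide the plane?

217

The grid has V = 19·13 = 247 vertices and E = 19·12 + 13·18 = 462 edges.
F = 2 − V + E = 2 − 247 + 462 = 217.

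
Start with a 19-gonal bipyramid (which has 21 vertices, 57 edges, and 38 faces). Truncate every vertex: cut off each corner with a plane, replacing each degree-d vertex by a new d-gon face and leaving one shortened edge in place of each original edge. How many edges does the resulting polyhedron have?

171

Truncation replaces each original edge-end by a new vertex, so V′ = 2E = 114.
Each original edge survives, and each old vertex of degree d contributes d new edges; summing degrees gives Σd = 2E, so E′ = E + 2E = 3E = 171.
Each original face survives and each original vertex becomes one new face: F′ = F + V = 59.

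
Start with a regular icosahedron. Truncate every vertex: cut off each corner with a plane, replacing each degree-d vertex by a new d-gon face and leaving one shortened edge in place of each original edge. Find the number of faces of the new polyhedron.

32

The base solid has V = 12, E = 30, F = 20.
Truncation replaces each original edge-end by a new vertex, so V′ = 2E = 60.
Each original edge survives, and each old vertex of degree d contributes d new edges; summing degrees gives Σd = 2E, so E′ = E + 2E = 3E = 90.
Each original face survives and each original vertex becomes one new face: F′ = F + V = 32.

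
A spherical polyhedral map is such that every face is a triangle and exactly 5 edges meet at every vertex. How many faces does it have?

20

Each face has 3 edges and each edge borders two faces, so 2E = 3F.
Each vertex has degree 5, so 5V = 2E and hence V = 3F/5.
Euler: V − E + F = 2 ⇒ (3F/5) − (3F/2) + F = 2.
Multiply by 10: (6 − 15 + 10)F = 20, i.e. 1F = 20.
So F = 20, E = 3·20/2 = 30, V = 3·20/5 = 12.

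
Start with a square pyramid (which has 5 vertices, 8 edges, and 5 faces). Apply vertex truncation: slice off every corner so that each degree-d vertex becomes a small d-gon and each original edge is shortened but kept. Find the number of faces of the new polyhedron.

10

Truncation replaces each original edge-end by a new vertex, so V′ = 2E = 16.
Each original edge survives, and each old vertex of degree d contributes d new edges; summing degrees gives Σd = 2E, so E′ = E + 2E = 3E = 24.
Each original face survives and each original vertex becomes one new face: F′ = F + V = 10.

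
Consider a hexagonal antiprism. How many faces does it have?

14

An antiprism on an n-gon has two n-gon caps and 2n triangles: V = 2·6 = 12, E = 4·6 = 24, F = 2·6 + 2 = 14.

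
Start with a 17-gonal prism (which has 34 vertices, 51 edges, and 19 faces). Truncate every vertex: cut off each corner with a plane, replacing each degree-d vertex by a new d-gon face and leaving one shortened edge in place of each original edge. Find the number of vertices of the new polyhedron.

102

Truncation replaces each original edge-end by a new vertex, so V′ = 2E = 102.
Each original edge survives, and each old vertex of degree d contributes d new edges; summing degrees gives Σd = 2E, so E′ = E + 2E = 3E = 153.
Each original face survives and each original vertex becomes one new face: F′ = F + V = 53.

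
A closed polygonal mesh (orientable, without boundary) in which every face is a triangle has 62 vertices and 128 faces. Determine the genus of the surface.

2

Every face is a triangle, so 2E = 3·128 = 384, giving E = 192.
χ = V − E + F = 62 − 192 + 128 = -2.
For a closed orientable surface χ = 2 − 2g, so g = (2 − (-2))/2 = 2.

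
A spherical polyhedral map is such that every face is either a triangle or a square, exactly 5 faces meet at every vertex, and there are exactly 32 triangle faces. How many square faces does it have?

Let x be the number of squares; then F = 32 + x.
Edge–face incidences: 2E = 3·32 + 4·x = 96 + 4x.
Every vertex has degree 5, so 5V = 2E.
Euler: V − E + F = 2 ⇒ (2E)/5 − E + (32 + x) = 2.
Multiply by 10: 2·(2E) − 5·(2E) + 10·(32 + x) = 20, i.e. 320 + 10x − 3·(96 + 4x) = 20.
Collecting terms: −2x + 32 = 20, so −2x = −12, so x = 6.
Then 2E = 96 + 4·6 = 120, so E = 60, V = 2E/5 = 24, F = 32 + 6 = 38.

6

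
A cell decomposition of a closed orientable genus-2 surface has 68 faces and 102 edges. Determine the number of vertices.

32

For a closed orientable surface of genus 2, χ = 2 − 2·2 = -2.
V = -2 + E − F = -2 + 102 − 68 = 32.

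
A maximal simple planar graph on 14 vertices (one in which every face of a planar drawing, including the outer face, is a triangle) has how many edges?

In a plane triangulation 3F = 2E and V − E + F = 2, so E = 3V − 6 = 3·14 − 6 = 36.

36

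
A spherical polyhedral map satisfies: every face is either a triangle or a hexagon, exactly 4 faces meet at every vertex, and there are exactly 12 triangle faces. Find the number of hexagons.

Let x be the number of hexagons; then F = 12 + x.
Edge–face incidences: 2E = 3·12 + 6·x = 36 + 6x.
Every vertex has degree 4, so 4V = 2E.
Euler: V − E + F = 2 ⇒ (2E)/4 − E + (12 + x) = 2.
Multiply by 8: 2·(2E) − 4·(2E) + 8·(12 + x) = 16, i.e. 96 + 8x − 2·(36 + 6x) = 16.
Collecting terms: −4x + 24 = 16, so −4x = −8, so x = 2.
Then 2E = 36 + 6·2 = 48, so E = 24, V = 2E/4 = 12, F = 12 + 2 = 14.

2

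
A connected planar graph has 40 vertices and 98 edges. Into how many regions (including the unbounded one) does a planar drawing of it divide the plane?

60

Euler's formula for a connected plane graph: V − E + F = 2, so F = 2 − 40 + 98 = 60.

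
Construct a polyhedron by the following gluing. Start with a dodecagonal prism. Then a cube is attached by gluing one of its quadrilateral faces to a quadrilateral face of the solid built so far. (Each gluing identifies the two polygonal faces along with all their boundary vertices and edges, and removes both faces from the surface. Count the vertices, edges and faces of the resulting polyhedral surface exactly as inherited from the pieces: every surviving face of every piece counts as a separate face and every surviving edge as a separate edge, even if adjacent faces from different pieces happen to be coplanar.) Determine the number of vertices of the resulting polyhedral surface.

A dodecagonal prism: V=24, E=36, F=14.
Attach a cube (V=8, E=12, F=6) along a 4-gon: merge 4 vertices and 4 edges, delete both glued faces → V=28, E=44, F=18.
Check: V − E + F = 28 − 44 + 18 = 2.

28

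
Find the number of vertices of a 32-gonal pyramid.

A pyramid on an n-gon base has one n-gon and n triangles: V = 32 + 1 = 33, E = 2·32 = 64, F = 32 + 1 = 33.

33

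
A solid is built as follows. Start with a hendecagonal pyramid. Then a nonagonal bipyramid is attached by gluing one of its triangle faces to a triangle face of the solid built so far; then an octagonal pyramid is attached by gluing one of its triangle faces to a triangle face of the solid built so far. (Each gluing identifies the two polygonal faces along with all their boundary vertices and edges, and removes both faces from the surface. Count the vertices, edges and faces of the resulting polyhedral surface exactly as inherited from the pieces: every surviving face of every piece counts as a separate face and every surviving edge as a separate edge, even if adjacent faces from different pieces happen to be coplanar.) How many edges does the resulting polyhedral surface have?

A hendecagonal pyramid: V=12, E=22, F=12.
Attach a nonagonal bipyramid (V=11, E=27, F=18) along a 3-gon: merge 3 vertices and 3 edges, delete both glued faces → V=20, E=46, F=28.
Attach an octagonal pyramid (V=9, E=16, F=9) along a 3-gon: merge 3 vertices and 3 edges, delete both glued faces → V=26, E=59, F=35.
Check: V − E + F = 26 − 59 + 35 = 2.

59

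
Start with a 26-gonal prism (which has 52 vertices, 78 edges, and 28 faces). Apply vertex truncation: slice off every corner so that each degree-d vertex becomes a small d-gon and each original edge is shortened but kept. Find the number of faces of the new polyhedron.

Truncation replaces each original edge-end by a new vertex, so V′ = 2E = 156.
Each original edge survives, and each old vertex of degree d contributes d new edges; summing degrees gives Σd = 2E, so E′ = E + 2E = 3E = 234.
Each original face survives and each original vertex becomes one new face: F′ = F + V = 80.

80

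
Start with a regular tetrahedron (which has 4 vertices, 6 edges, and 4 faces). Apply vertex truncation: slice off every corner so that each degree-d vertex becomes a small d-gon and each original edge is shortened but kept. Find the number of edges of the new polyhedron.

18

Truncation replaces each original edge-end by a new vertex, so V′ = 2E = 12.
Each original edge survives, and each old vertex of degree d contributes d new edges; summing degrees gives Σd = 2E, so E′ = E + 2E = 3E = 18.
Each original face survives and each original vertex becomes one new face: F′ = F + V = 8.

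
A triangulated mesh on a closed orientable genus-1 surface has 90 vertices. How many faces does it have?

χ = 2 − 2·1 = 0, and every face is a triangle so 3F = 2E.
V − E + F = 0 with E = 3F/2 gives 90 − (3/2 − 1)·F = 0, so F = 180 and E = 270.

180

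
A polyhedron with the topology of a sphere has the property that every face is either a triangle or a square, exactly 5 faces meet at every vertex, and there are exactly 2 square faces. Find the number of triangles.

24

Let x be the number of triangles; then F = 2 + x.
Edge–face incidences: 2E = 4·2 + 3·x = 8 + 3x.
Every vertex has degree 5, so 5V = 2E.
Euler: V − E + F = 2 ⇒ (2E)/5 − E + (2 + x) = 2.
Multiply by 10: 2·(2E) − 5·(2E) + 10·(2 + x) = 20, i.e. 20 + 10x − 3·(8 + 3x) = 20.
Collecting terms: x − 4 = 20, so x = 24.
Then 2E = 8 + 3·24 = 80, so E = 40, V = 2E/5 = 16, F = 2 + 24 = 26.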